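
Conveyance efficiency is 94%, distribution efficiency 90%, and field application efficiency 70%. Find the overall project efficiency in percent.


Ec = 0.94, Eb = 0.9, Ea = 0.7
E = 0.94 * 0.9 * 0.7 * 100 = 59.2200%

59.2200 %


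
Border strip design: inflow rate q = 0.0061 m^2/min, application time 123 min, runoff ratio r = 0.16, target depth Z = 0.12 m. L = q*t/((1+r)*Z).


L = q*t/((1+r)*Z)
L = 0.0061*123/((1+0.16)*0.12)
L = 0.7503/0.1392

5.3901 m


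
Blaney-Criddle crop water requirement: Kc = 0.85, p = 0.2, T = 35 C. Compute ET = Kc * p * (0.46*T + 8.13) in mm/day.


ET = Kc * p * (0.46*T + 8.13)
ET = 0.85 * 0.2 * (0.46*35 + 8.13)
ET = 0.85 * 0.2 * 24.2300

4.1191 mm/day


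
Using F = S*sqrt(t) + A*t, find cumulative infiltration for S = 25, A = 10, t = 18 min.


F = S*sqrt(t) + A*t
F = 25*sqrt(18) + 10*18
F = 25*4.242641 + 180

286.0660 mm


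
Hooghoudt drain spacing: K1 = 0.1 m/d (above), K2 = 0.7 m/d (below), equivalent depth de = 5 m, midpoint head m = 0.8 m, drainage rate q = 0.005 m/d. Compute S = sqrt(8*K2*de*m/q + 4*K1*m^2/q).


S^2 = 8*K2*de*m/q + 4*K1*m^2/q
S^2 = 8*0.7*5*0.8/0.005 + 4*0.1*0.8^2/0.005
S = sqrt(4531.2000)

67.3142 m


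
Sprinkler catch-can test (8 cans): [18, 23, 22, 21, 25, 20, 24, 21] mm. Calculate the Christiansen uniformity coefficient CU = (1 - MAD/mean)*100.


mean = 21.750000 mm
MAD = 1.750000 mm
CU = (1 - 1.750000/21.750000)*100

91.9540 %


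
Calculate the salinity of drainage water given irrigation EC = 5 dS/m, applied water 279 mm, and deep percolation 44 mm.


EC_dw = EC_iw * D_iw / D_dw
EC_dw = 5 * 279 / 44
EC_dw = 1395 / 44

31.7045 dS/m


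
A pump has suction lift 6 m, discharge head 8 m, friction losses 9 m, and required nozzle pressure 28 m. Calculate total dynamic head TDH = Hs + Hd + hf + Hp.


TDH = Hs + Hd + hf + Hp = 6 + 8 + 9 + 28 = 51

51 m


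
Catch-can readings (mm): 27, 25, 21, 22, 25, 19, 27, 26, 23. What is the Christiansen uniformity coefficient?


mean = 23.888889 mm
MAD = 2.345679 mm
CU = (1 - 2.345679/23.888889)*100

90.1809 %


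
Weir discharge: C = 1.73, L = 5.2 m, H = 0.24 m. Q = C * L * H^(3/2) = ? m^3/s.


Q = C * L * H^(3/2) = 1.73 * 5.2 * 0.24^1.5 = 1.73 * 5.2 * 0.117576

1.0577 m^3/s


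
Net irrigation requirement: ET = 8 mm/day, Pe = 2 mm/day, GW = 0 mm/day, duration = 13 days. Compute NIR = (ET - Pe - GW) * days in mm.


Daily deficit = ET - Pe - GW = 8 - 2 - 0 = 6 mm/day
NIR = 6 * 13 = 78 mm

78.0000 mm


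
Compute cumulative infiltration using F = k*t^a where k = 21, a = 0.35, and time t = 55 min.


F = k * t^a = 21 * 55^0.35
F = 21 * 4.065621

85.3780 mm


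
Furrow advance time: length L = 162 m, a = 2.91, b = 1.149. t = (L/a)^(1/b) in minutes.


t = (L/a)^(1/b)
t = (162/2.91)^(1/1.149)
t = 55.670103^(1/1.149)

33.0562 min


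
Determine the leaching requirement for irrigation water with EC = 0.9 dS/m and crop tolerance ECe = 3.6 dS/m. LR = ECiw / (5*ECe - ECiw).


LR = ECiw / (5*ECe - ECiw)
LR = 0.9 / (5*3.6 - 0.9)
LR = 0.9 / 17.1000

0.0526


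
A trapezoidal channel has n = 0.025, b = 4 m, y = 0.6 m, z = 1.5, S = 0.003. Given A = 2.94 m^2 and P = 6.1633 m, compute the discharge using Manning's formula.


R = A/P = 2.94/6.1633 = 0.477017
Q = (1/0.025) * 2.94 * 0.477017^(2/3) * 0.003^0.5

3.9324 m^3/s


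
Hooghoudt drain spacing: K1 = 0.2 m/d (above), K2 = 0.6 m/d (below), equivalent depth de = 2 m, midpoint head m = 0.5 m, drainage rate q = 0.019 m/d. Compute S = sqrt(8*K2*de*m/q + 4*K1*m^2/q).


S^2 = 8*K2*de*m/q + 4*K1*m^2/q
S^2 = 8*0.6*2*0.5/0.019 + 4*0.2*0.5^2/0.019
S = sqrt(263.1579)

16.2221 m


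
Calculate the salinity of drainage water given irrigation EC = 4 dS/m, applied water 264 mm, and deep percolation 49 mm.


EC_dw = EC_iw * D_iw / D_dw
EC_dw = 4 * 264 / 49
EC_dw = 1056 / 49

21.5510 dS/m


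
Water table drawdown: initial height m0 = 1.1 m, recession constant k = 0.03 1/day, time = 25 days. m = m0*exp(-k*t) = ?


m = m0 * exp(-k*t)
m = 1.1 * exp(-0.03 * 25)
m = 1.1 * exp(-0.7500)

0.5196 m


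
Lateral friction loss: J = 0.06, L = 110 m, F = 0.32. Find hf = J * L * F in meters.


hf = J * L * F = 0.06 * 110 * 0.32 = 2.1120 m

2.1120 m


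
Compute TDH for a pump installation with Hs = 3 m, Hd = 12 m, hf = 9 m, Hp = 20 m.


TDH = Hs + Hd + hf + Hp = 3 + 12 + 9 + 20 = 44

44 m


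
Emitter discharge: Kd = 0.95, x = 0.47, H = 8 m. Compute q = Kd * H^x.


q = Kd * H^x = 0.95 * 8^0.47 = 0.95 * 2.657372

2.5245 L/h


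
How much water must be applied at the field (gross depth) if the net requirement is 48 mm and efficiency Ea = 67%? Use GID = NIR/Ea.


Ea = 67% = 0.67
GID = NIR / Ea = 48 / 0.67 = 71.6418 mm

71.6418 mm


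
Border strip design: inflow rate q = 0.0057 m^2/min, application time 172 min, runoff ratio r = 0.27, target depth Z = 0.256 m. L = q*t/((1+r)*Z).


L = q*t/((1+r)*Z)
L = 0.0057*172/((1+0.27)*0.256)
L = 0.9804/0.32512

3.0155 m


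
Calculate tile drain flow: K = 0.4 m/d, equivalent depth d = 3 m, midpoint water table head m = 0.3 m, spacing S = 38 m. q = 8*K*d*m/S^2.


q = 8*K*d*m/S^2
q = 8*0.4*3*0.3/38^2
q = 2.8800 / 1444

0.0020 m/d


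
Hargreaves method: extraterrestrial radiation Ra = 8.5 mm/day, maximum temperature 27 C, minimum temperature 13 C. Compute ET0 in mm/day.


Tmean = (Tmax + Tmin)/2 = (27 + 13)/2 = 20.0
ET0 = 0.0023 * 8.5 * (20.0 + 17.8) * sqrt(27 - 13)
ET0 = 0.0023 * 8.5 * 37.8 * 3.741657

2.7650 mm/day


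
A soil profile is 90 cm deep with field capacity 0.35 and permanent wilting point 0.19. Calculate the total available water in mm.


AWC = (FC - PWP) * d * 10
AWC = (0.35 - 0.19) * 90 * 10
AWC = 0.1600 * 90 * 10

144.0000 mm


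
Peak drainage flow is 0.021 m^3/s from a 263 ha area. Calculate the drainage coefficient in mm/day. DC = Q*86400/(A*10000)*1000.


DC = Q * 86400 / (A * 10000) * 1000
DC = 0.021 * 86400 / (263 * 10000) * 1000
DC = 1814400.0000 / 2630000

0.6899 mm/day


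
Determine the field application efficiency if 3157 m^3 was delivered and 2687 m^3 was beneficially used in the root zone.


Ea = V_root / V_field * 100 = 2687 / 3157 * 100 = 85.1124%

85.1124 %


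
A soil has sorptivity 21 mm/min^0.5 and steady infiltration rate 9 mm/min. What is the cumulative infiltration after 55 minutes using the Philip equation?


F = S*sqrt(t) + A*t
F = 21*sqrt(55) + 9*55
F = 21*7.416198 + 495

650.7402 mm


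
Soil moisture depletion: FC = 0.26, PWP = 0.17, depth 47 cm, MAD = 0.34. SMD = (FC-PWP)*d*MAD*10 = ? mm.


SMD = (FC - PWP) * d * MAD * 10
SMD = (0.26 - 0.17) * 47 * 0.34 * 10
SMD = 0.0900 * 47 * 0.34 * 10

14.3820 mm


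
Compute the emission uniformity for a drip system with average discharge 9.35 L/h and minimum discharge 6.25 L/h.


EU = (q_min/q_avg)*100 = (6.25/9.35)*100 = 66.8449%

66.8449 %


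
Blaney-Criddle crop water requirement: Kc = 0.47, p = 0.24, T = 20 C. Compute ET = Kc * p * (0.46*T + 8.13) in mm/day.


ET = Kc * p * (0.46*T + 8.13)
ET = 0.47 * 0.24 * (0.46*20 + 8.13)
ET = 0.47 * 0.24 * 17.3300

1.9548 mm/day


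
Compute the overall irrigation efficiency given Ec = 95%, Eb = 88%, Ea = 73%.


Ec = 0.95, Eb = 0.88, Ea = 0.73
E = 0.95 * 0.88 * 0.73 * 100 = 61.0280%

61.0280 %


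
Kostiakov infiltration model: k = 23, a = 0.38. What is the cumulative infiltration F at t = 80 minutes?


F = k * t^a = 23 * 80^0.38
F = 23 * 5.286573

121.5912 mm


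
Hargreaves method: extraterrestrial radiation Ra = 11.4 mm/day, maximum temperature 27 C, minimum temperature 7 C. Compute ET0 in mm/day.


Tmean = (Tmax + Tmin)/2 = (27 + 7)/2 = 17.0
ET0 = 0.0023 * 11.4 * (17.0 + 17.8) * sqrt(27 - 7)
ET0 = 0.0023 * 11.4 * 34.8 * 4.472136

4.0806 mm/day


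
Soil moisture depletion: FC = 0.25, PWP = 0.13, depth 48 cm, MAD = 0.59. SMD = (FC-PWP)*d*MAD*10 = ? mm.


SMD = (FC - PWP) * d * MAD * 10
SMD = (0.25 - 0.13) * 48 * 0.59 * 10
SMD = 0.1200 * 48 * 0.59 * 10

33.9840 mm


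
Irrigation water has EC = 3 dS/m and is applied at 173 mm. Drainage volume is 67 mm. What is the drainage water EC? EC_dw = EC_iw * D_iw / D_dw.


EC_dw = EC_iw * D_iw / D_dw
EC_dw = 3 * 173 / 67
EC_dw = 519 / 67

7.7463 dS/m


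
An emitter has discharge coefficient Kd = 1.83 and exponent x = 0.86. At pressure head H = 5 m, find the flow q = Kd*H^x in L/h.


q = Kd * H^x = 1.83 * 5^0.86 = 1.83 * 3.991298

7.3041 L/h


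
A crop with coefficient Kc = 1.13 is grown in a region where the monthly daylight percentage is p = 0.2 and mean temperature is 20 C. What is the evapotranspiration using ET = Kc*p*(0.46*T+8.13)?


ET = Kc * p * (0.46*T + 8.13)
ET = 1.13 * 0.2 * (0.46*20 + 8.13)
ET = 1.13 * 0.2 * 17.3300

3.9166 mm/day


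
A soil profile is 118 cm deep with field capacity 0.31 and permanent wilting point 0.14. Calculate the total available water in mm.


AWC = (FC - PWP) * d * 10
AWC = (0.31 - 0.14) * 118 * 10
AWC = 0.1700 * 118 * 10

200.6000 mm


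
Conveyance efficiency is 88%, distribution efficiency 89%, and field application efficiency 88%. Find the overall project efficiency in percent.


Ec = 0.88, Eb = 0.89, Ea = 0.88
E = 0.88 * 0.89 * 0.88 * 100 = 68.9216%

68.9216 %


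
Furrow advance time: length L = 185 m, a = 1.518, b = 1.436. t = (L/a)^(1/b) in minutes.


t = (L/a)^(1/b)
t = (185/1.518)^(1/1.436)
t = 121.870883^(1/1.436)

28.3515 min


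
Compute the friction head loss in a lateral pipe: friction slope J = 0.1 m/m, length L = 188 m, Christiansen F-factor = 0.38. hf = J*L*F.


hf = J * L * F = 0.1 * 188 * 0.38 = 7.1440 m

7.1440 m


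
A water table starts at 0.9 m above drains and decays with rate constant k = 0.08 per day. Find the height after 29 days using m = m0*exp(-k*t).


m = m0 * exp(-k*t)
m = 0.9 * exp(-0.08 * 29)
m = 0.9 * exp(-2.3200)

0.0884 m


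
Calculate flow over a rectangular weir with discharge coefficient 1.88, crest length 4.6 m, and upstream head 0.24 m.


Q = C * L * H^(3/2) = 1.88 * 4.6 * 0.24^1.5 = 1.88 * 4.6 * 0.117576

1.0168 m^3/s


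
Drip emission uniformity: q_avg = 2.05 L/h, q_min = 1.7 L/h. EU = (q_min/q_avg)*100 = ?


EU = (q_min/q_avg)*100 = (1.7/2.05)*100 = 82.9268%

82.9268 %


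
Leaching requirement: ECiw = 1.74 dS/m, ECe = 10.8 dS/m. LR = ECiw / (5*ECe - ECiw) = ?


LR = ECiw / (5*ECe - ECiw)
LR = 1.74 / (5*10.8 - 1.74)
LR = 1.74 / 52.2600

0.0333


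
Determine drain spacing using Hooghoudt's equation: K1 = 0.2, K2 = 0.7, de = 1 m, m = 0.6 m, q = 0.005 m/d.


S^2 = 8*K2*de*m/q + 4*K1*m^2/q
S^2 = 8*0.7*1*0.6/0.005 + 4*0.2*0.6^2/0.005
S = sqrt(729.6000)

27.0111 m


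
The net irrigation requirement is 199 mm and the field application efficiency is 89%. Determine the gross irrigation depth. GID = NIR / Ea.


Ea = 89% = 0.89
GID = NIR / Ea = 199 / 0.89 = 223.5955 mm

223.5955 mm


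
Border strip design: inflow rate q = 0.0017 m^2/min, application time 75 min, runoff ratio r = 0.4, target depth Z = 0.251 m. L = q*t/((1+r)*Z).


L = q*t/((1+r)*Z)
L = 0.0017*75/((1+0.4)*0.251)
L = 0.1275/0.3514

0.3628 m


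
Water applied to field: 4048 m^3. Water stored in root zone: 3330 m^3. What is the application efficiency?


Ea = V_root / V_field * 100 = 3330 / 4048 * 100 = 82.2628%

82.2628 %


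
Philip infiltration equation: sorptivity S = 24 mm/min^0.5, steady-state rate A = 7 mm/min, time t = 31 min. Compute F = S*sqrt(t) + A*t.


F = S*sqrt(t) + A*t
F = 24*sqrt(31) + 7*31
F = 24*5.567764 + 217

350.6263 mm


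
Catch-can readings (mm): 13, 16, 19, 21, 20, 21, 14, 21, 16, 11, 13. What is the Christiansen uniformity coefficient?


mean = 16.818182 mm
MAD = 3.256198 mm
CU = (1 - 3.256198/16.818182)*100

80.6388 %


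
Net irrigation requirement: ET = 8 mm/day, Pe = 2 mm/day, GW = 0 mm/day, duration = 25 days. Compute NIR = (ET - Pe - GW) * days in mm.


Daily deficit = ET - Pe - GW = 8 - 2 - 0 = 6 mm/day
NIR = 6 * 25 = 150 mm

150.0000 mm


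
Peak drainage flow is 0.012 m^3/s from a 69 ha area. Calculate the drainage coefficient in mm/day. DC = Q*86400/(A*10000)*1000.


DC = Q * 86400 / (A * 10000) * 1000
DC = 0.012 * 86400 / (69 * 10000) * 1000
DC = 1036800.0000 / 690000

1.5026 mm/day


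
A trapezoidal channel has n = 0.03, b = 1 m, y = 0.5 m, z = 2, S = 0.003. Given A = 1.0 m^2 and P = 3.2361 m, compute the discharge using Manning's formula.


R = A/P = 1.0/3.2361 = 0.309014
Q = (1/0.03) * 1.0 * 0.309014^(2/3) * 0.003^0.5

0.8345 m^3/s


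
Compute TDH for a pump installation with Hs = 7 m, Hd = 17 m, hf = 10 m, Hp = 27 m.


TDH = Hs + Hd + hf + Hp = 7 + 17 + 10 + 27 = 61

61 m


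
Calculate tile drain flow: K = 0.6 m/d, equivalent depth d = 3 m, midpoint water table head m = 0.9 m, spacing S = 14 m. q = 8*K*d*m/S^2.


q = 8*K*d*m/S^2
q = 8*0.6*3*0.9/14^2
q = 12.9600 / 196

0.0661 m/d


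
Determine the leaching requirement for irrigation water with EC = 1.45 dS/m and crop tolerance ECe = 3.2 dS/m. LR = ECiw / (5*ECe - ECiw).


LR = ECiw / (5*ECe - ECiw)
LR = 1.45 / (5*3.2 - 1.45)
LR = 1.45 / 14.5500

0.0997


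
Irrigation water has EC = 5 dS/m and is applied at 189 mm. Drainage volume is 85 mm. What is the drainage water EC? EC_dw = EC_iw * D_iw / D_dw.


EC_dw = EC_iw * D_iw / D_dw
EC_dw = 5 * 189 / 85
EC_dw = 945 / 85

11.1176 dS/m


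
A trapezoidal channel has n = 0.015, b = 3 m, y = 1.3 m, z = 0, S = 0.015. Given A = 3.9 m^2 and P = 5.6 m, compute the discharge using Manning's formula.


R = A/P = 3.9/5.6 = 0.696429
Q = (1/0.015) * 3.9 * 0.696429^(2/3) * 0.015^0.5

25.0190 m^3/s


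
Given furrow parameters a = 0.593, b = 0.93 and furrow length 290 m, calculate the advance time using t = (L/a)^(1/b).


t = (L/a)^(1/b)
t = (290/0.593)^(1/0.93)
t = 489.038786^(1/0.93)

779.4118 min


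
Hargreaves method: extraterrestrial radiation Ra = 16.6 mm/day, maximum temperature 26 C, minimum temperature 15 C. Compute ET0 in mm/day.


Tmean = (Tmax + Tmin)/2 = (26 + 15)/2 = 20.5
ET0 = 0.0023 * 16.6 * (20.5 + 17.8) * sqrt(26 - 15)
ET0 = 0.0023 * 16.6 * 38.3 * 3.316625

4.8499 mm/day


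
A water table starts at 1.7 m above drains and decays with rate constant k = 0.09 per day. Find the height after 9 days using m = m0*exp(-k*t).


m = m0 * exp(-k*t)
m = 1.7 * exp(-0.09 * 9)
m = 1.7 * exp(-0.8100)

0.7563 m


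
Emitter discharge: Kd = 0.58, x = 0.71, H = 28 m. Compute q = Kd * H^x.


q = Kd * H^x = 0.58 * 28^0.71 = 0.58 * 10.653252

6.1789 L/h


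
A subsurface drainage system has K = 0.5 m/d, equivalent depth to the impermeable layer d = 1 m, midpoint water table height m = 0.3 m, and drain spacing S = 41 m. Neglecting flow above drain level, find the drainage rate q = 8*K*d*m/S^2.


q = 8*K*d*m/S^2
q = 8*0.5*1*0.3/41^2
q = 1.2000 / 1681

7.1386e-04 m/d


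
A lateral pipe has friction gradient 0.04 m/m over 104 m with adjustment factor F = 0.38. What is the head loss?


hf = J * L * F = 0.04 * 104 * 0.38 = 1.5808 m

1.5808 m


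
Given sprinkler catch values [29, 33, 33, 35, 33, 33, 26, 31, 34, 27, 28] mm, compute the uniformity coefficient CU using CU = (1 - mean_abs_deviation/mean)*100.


mean = 31.090909 mm
MAD = 2.628099 mm
CU = (1 - 2.628099/31.090909)*100

91.5470 %


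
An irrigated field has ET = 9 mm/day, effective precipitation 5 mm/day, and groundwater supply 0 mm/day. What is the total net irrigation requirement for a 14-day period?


Daily deficit = ET - Pe - GW = 9 - 5 - 0 = 4 mm/day
NIR = 4 * 14 = 56 mm

56.0000 mm


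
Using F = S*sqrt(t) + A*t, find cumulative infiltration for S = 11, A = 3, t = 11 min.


F = S*sqrt(t) + A*t
F = 11*sqrt(11) + 3*11
F = 11*3.316625 + 33

69.4829 mm


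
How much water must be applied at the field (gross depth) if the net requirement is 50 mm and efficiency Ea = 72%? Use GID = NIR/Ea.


Ea = 72% = 0.72
GID = NIR / Ea = 50 / 0.72 = 69.4444 mm

69.4444 mm


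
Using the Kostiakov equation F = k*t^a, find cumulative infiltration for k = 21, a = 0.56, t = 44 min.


F = k * t^a = 21 * 44^0.56
F = 21 * 8.324027

174.8046 mm


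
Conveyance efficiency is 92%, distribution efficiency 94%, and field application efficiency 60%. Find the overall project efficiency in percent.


Ec = 0.92, Eb = 0.94, Ea = 0.6
E = 0.92 * 0.94 * 0.6 * 100 = 51.8880%

51.8880 %


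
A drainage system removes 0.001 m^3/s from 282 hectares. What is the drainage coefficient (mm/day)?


DC = Q * 86400 / (A * 10000) * 1000
DC = 0.001 * 86400 / (282 * 10000) * 1000
DC = 86400.0000 / 2820000

0.0306 mm/day


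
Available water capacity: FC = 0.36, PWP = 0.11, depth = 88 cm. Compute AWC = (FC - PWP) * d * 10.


AWC = (FC - PWP) * d * 10
AWC = (0.36 - 0.11) * 88 * 10
AWC = 0.2500 * 88 * 10

220.0000 mm


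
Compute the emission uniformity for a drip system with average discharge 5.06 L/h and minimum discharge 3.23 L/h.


EU = (q_min/q_avg)*100 = (3.23/5.06)*100 = 63.8340%

63.8340 %


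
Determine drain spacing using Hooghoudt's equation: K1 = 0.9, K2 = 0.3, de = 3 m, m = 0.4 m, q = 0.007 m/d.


S^2 = 8*K2*de*m/q + 4*K1*m^2/q
S^2 = 8*0.3*3*0.4/0.007 + 4*0.9*0.4^2/0.007
S = sqrt(493.7143)

22.2197 m


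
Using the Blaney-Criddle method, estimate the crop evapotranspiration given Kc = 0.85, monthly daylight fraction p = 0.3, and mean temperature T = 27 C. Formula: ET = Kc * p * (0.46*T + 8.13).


ET = Kc * p * (0.46*T + 8.13)
ET = 0.85 * 0.3 * (0.46*27 + 8.13)
ET = 0.85 * 0.3 * 20.5500

5.2403 mm/day


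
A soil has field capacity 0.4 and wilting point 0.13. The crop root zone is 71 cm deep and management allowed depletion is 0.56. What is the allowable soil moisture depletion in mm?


SMD = (FC - PWP) * d * MAD * 10
SMD = (0.4 - 0.13) * 71 * 0.56 * 10
SMD = 0.2700 * 71 * 0.56 * 10

107.3520 mm


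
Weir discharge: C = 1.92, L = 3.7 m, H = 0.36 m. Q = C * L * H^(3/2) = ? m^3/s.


Q = C * L * H^(3/2) = 1.92 * 3.7 * 0.36^1.5 = 1.92 * 3.7 * 0.216000

1.5345 m^3/s


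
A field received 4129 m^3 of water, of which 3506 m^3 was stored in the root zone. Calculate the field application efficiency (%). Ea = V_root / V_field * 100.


Ea = V_root / V_field * 100 = 3506 / 4129 * 100 = 84.9116%

84.9116 %


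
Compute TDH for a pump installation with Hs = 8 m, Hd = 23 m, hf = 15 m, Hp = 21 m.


TDH = Hs + Hd + hf + Hp = 8 + 23 + 15 + 21 = 67

67 m


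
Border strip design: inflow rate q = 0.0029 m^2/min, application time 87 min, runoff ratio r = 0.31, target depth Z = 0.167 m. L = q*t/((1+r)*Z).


L = q*t/((1+r)*Z)
L = 0.0029*87/((1+0.31)*0.167)
L = 0.2523/0.21877

1.1533 m


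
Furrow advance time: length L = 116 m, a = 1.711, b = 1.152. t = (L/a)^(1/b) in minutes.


t = (L/a)^(1/b)
t = (116/1.711)^(1/1.152)
t = 67.796610^(1/1.152)

38.8678 min


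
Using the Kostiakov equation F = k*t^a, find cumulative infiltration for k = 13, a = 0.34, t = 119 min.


F = k * t^a = 13 * 119^0.34
F = 13 * 5.077921

66.0130 mm


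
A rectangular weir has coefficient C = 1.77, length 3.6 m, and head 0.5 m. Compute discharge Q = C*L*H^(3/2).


Q = C * L * H^(3/2) = 1.77 * 3.6 * 0.5^1.5 = 1.77 * 3.6 * 0.353553

2.2528 m^3/s


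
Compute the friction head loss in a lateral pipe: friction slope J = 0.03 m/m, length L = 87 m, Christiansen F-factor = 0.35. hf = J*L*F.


hf = J * L * F = 0.03 * 87 * 0.35 = 0.9135 m

0.9135 m


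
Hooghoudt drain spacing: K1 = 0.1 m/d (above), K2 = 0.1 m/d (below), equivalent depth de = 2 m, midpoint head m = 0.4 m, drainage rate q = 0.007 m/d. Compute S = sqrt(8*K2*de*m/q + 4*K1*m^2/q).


S^2 = 8*K2*de*m/q + 4*K1*m^2/q
S^2 = 8*0.1*2*0.4/0.007 + 4*0.1*0.4^2/0.007
S = sqrt(100.5714)

10.0285 m


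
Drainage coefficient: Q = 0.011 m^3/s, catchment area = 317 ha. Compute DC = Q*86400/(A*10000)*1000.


DC = Q * 86400 / (A * 10000) * 1000
DC = 0.011 * 86400 / (317 * 10000) * 1000
DC = 950400.0000 / 3170000

0.2998 mm/day


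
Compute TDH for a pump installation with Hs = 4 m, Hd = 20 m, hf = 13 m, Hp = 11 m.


TDH = Hs + Hd + hf + Hp = 4 + 20 + 13 + 11 = 48

48 m


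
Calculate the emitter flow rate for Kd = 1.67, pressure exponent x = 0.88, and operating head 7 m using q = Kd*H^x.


q = Kd * H^x = 1.67 * 7^0.88 = 1.67 * 5.542252

9.2556 L/h


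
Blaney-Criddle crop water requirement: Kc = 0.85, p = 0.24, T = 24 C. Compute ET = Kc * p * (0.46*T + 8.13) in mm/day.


ET = Kc * p * (0.46*T + 8.13)
ET = 0.85 * 0.24 * (0.46*24 + 8.13)
ET = 0.85 * 0.24 * 19.1700

3.9107 mm/day


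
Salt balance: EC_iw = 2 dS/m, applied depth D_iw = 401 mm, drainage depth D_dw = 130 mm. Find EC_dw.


EC_dw = EC_iw * D_iw / D_dw
EC_dw = 2 * 401 / 130
EC_dw = 802 / 130

6.1692 dS/m


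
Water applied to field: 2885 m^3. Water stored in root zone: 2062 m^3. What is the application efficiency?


Ea = V_root / V_field * 100 = 2062 / 2885 * 100 = 71.4731%

71.4731 %


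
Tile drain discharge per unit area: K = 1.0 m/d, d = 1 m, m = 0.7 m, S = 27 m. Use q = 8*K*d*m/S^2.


q = 8*K*d*m/S^2
q = 8*1.0*1*0.7/27^2
q = 5.6000 / 729

0.0077 m/d


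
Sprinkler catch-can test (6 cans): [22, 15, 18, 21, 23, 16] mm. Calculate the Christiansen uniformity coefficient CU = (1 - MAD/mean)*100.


mean = 19.166667 mm
MAD = 2.833333 mm
CU = (1 - 2.833333/19.166667)*100

85.2174 %


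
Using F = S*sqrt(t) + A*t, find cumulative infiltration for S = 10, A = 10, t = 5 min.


F = S*sqrt(t) + A*t
F = 10*sqrt(5) + 10*5
F = 10*2.236068 + 50

72.3607 mm


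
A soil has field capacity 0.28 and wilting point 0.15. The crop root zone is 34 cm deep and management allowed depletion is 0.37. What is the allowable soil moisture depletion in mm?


SMD = (FC - PWP) * d * MAD * 10
SMD = (0.28 - 0.15) * 34 * 0.37 * 10
SMD = 0.1300 * 34 * 0.37 * 10

16.3540 mm


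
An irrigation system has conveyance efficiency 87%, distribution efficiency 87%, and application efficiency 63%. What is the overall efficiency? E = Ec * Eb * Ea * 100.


Ec = 0.87, Eb = 0.87, Ea = 0.63
E = 0.87 * 0.87 * 0.63 * 100 = 47.6847%

47.6847 %


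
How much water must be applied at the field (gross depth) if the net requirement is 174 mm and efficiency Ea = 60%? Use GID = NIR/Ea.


Ea = 60% = 0.6
GID = NIR / Ea = 174 / 0.6 = 290.0000 mm

290.0000 mm


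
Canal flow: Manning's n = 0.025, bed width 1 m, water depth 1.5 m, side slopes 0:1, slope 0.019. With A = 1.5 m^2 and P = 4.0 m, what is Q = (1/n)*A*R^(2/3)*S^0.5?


R = A/P = 1.5/4.0 = 0.375000
Q = (1/0.025) * 1.5 * 0.375000^(2/3) * 0.019^0.5

4.3008 m^3/s


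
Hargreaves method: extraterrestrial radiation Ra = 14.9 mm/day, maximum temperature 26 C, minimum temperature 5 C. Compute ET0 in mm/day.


Tmean = (Tmax + Tmin)/2 = (26 + 5)/2 = 15.5
ET0 = 0.0023 * 14.9 * (15.5 + 17.8) * sqrt(26 - 5)
ET0 = 0.0023 * 14.9 * 33.3 * 4.582576

5.2296 mm/day


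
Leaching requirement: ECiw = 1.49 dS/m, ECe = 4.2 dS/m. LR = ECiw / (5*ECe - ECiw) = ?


LR = ECiw / (5*ECe - ECiw)
LR = 1.49 / (5*4.2 - 1.49)
LR = 1.49 / 19.5100

0.0764


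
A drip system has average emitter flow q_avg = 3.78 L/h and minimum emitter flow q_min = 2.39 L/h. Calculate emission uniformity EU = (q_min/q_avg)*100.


EU = (q_min/q_avg)*100 = (2.39/3.78)*100 = 63.2275%

63.2275 %


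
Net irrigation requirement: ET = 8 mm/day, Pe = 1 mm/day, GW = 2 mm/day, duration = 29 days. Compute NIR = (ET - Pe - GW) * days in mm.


Daily deficit = ET - Pe - GW = 8 - 1 - 2 = 5 mm/day
NIR = 5 * 29 = 145 mm

145.0000 mm


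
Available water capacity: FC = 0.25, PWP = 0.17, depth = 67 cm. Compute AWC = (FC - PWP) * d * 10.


AWC = (FC - PWP) * d * 10
AWC = (0.25 - 0.17) * 67 * 10
AWC = 0.0800 * 67 * 10

53.6000 mm


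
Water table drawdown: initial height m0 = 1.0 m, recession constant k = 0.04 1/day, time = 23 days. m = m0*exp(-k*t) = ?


m = m0 * exp(-k*t)
m = 1.0 * exp(-0.04 * 23)
m = 1.0 * exp(-0.9200)

0.3985 m


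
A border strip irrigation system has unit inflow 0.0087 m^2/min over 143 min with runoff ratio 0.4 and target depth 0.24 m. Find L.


L = q*t/((1+r)*Z)
L = 0.0087*143/((1+0.4)*0.24)
L = 1.2441/0.336

3.7027 m


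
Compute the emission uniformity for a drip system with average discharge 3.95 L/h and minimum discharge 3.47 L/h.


EU = (q_min/q_avg)*100 = (3.47/3.95)*100 = 87.8481%

87.8481 %


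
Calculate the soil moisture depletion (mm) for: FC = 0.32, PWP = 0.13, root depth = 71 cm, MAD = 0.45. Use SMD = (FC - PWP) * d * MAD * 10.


SMD = (FC - PWP) * d * MAD * 10
SMD = (0.32 - 0.13) * 71 * 0.45 * 10
SMD = 0.1900 * 71 * 0.45 * 10

60.7050 mm


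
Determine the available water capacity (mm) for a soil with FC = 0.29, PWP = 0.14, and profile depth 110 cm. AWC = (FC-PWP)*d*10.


AWC = (FC - PWP) * d * 10
AWC = (0.29 - 0.14) * 110 * 10
AWC = 0.1500 * 110 * 10

165.0000 mm


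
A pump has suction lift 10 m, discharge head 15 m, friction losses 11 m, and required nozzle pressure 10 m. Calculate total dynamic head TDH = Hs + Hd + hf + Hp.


TDH = Hs + Hd + hf + Hp = 10 + 15 + 11 + 10 = 46

46 m


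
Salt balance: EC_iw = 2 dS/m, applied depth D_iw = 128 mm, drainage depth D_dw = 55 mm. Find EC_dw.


EC_dw = EC_iw * D_iw / D_dw
EC_dw = 2 * 128 / 55
EC_dw = 256 / 55

4.6545 dS/m


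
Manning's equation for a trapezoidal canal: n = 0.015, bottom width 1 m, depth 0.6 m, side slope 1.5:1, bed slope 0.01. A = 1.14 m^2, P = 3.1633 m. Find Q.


R = A/P = 1.14/3.1633 = 0.360383
Q = (1/0.015) * 1.14 * 0.360383^(2/3) * 0.01^0.5

3.8488 m^3/s


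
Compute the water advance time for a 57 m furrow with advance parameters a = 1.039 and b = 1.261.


t = (L/a)^(1/b)
t = (57/1.039)^(1/1.261)
t = 54.860443^(1/1.261)

23.9480 min


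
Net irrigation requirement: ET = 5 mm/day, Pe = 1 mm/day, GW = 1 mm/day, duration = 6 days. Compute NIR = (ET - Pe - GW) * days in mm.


Daily deficit = ET - Pe - GW = 5 - 1 - 1 = 3 mm/day
NIR = 3 * 6 = 18 mm

18.0000 mm


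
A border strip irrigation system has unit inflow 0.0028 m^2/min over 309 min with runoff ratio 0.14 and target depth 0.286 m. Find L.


L = q*t/((1+r)*Z)
L = 0.0028*309/((1+0.14)*0.286)
L = 0.8652/0.32604

2.6537 m


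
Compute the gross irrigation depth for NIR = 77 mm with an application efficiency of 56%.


Ea = 56% = 0.56
GID = NIR / Ea = 77 / 0.56 = 137.5000 mm

137.5000 mm


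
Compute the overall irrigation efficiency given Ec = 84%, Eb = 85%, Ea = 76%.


Ec = 0.84, Eb = 0.85, Ea = 0.76
E = 0.84 * 0.85 * 0.76 * 100 = 54.2640%

54.2640 %


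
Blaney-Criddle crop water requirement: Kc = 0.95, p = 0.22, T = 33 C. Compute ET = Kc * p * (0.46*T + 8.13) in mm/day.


ET = Kc * p * (0.46*T + 8.13)
ET = 0.95 * 0.22 * (0.46*33 + 8.13)
ET = 0.95 * 0.22 * 23.3100

4.8718 mm/day


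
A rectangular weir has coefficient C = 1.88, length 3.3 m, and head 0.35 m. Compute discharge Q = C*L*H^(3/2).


Q = C * L * H^(3/2) = 1.88 * 3.3 * 0.35^1.5 = 1.88 * 3.3 * 0.207063

1.2846 m^3/s


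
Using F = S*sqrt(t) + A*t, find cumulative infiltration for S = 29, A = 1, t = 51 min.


F = S*sqrt(t) + A*t
F = 29*sqrt(51) + 1*51
F = 29*7.141428 + 51

258.1014 mm


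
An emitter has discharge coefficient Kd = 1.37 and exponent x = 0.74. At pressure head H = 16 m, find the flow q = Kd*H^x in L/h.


q = Kd * H^x = 1.37 * 16^0.74 = 1.37 * 7.781240

10.6603 L/h


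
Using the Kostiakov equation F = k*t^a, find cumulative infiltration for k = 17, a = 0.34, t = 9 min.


F = k * t^a = 17 * 9^0.34
F = 17 * 2.110777

35.8832 mm


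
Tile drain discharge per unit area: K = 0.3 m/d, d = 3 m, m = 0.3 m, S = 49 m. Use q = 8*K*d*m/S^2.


q = 8*K*d*m/S^2
q = 8*0.3*3*0.3/49^2
q = 2.1600 / 2401

8.9963e-04 m/d


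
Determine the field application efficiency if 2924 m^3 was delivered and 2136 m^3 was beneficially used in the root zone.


Ea = V_root / V_field * 100 = 2136 / 2924 * 100 = 73.0506%

73.0506 %


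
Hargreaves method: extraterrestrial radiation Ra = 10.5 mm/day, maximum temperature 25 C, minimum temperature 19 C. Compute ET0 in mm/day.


Tmean = (Tmax + Tmin)/2 = (25 + 19)/2 = 22.0
ET0 = 0.0023 * 10.5 * (22.0 + 17.8) * sqrt(25 - 19)
ET0 = 0.0023 * 10.5 * 39.8 * 2.449490

2.3544 mm/day


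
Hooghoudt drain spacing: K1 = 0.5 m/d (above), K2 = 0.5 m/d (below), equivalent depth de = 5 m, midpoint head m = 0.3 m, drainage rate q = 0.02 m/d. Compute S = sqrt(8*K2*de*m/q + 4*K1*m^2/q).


S^2 = 8*K2*de*m/q + 4*K1*m^2/q
S^2 = 8*0.5*5*0.3/0.02 + 4*0.5*0.3^2/0.02
S = sqrt(309.0000)

17.5784 m


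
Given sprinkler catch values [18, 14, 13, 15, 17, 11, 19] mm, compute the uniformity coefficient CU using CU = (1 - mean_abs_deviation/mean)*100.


mean = 15.285714 mm
MAD = 2.326531 mm
CU = (1 - 2.326531/15.285714)*100

84.7797 %


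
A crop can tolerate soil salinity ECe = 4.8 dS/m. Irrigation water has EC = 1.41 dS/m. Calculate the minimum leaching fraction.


LR = ECiw / (5*ECe - ECiw)
LR = 1.41 / (5*4.8 - 1.41)
LR = 1.41 / 22.5900

0.0624


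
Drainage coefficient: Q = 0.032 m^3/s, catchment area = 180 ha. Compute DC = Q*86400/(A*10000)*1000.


DC = Q * 86400 / (A * 10000) * 1000
DC = 0.032 * 86400 / (180 * 10000) * 1000
DC = 2764800.0000 / 1800000

1.5360 mm/day


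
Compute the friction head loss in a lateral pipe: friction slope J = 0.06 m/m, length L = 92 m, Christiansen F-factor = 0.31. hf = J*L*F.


hf = J * L * F = 0.06 * 92 * 0.31 = 1.7112 m

1.7112 m


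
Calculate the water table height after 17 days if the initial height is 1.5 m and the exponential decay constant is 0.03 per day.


m = m0 * exp(-k*t)
m = 1.5 * exp(-0.03 * 17)
m = 1.5 * exp(-0.5100)

0.9007 m


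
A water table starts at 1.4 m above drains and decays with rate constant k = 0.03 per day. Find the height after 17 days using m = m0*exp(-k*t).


m = m0 * exp(-k*t)
m = 1.4 * exp(-0.03 * 17)
m = 1.4 * exp(-0.5100)

0.8407 m


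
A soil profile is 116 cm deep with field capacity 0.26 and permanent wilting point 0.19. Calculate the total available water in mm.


AWC = (FC - PWP) * d * 10
AWC = (0.26 - 0.19) * 116 * 10
AWC = 0.0700 * 116 * 10

81.2000 mm


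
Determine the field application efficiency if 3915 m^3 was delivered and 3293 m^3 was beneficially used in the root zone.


Ea = V_root / V_field * 100 = 3293 / 3915 * 100 = 84.1124%

84.1124 %


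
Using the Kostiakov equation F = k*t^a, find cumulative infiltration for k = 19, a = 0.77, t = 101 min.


F = k * t^a = 19 * 101^0.77
F = 19 * 34.940367

663.8670 mm


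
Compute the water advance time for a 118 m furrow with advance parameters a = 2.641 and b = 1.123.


t = (L/a)^(1/b)
t = (118/2.641)^(1/1.123)
t = 44.680045^(1/1.123)

29.4700 min


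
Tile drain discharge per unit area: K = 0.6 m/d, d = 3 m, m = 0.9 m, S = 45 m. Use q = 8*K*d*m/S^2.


q = 8*K*d*m/S^2
q = 8*0.6*3*0.9/45^2
q = 12.9600 / 2025

0.0064 m/d


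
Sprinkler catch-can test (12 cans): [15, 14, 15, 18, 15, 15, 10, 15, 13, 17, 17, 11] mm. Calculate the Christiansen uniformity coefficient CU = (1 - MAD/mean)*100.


mean = 14.583333 mm
MAD = 1.722222 mm
CU = (1 - 1.722222/14.583333)*100

88.1905 %


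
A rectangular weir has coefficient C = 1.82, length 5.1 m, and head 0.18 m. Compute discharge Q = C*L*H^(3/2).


Q = C * L * H^(3/2) = 1.82 * 5.1 * 0.18^1.5 = 1.82 * 5.1 * 0.076368

0.7088 m^3/s


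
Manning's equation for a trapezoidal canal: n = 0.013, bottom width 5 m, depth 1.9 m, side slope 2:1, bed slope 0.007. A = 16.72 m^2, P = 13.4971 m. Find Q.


R = A/P = 16.72/13.4971 = 1.238785
Q = (1/0.013) * 16.72 * 1.238785^(2/3) * 0.007^0.5

124.1193 m^3/s


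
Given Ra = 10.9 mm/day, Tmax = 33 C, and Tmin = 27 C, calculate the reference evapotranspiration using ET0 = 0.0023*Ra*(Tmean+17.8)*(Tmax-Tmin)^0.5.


Tmean = (Tmax + Tmin)/2 = (33 + 27)/2 = 30.0
ET0 = 0.0023 * 10.9 * (30.0 + 17.8) * sqrt(33 - 27)
ET0 = 0.0023 * 10.9 * 47.8 * 2.449490

2.9353 mm/day


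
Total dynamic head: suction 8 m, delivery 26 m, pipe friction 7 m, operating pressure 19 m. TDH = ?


TDH = Hs + Hd + hf + Hp = 8 + 26 + 7 + 19 = 60

60 m


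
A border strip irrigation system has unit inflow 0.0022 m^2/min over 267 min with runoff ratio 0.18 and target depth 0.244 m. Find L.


L = q*t/((1+r)*Z)
L = 0.0022*267/((1+0.18)*0.244)
L = 0.5874/0.28792

2.0402 m


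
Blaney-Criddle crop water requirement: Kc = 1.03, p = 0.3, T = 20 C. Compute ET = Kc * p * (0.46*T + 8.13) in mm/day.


ET = Kc * p * (0.46*T + 8.13)
ET = 1.03 * 0.3 * (0.46*20 + 8.13)
ET = 1.03 * 0.3 * 17.3300

5.3550 mm/day


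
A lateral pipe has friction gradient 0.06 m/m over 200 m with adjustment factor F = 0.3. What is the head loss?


hf = J * L * F = 0.06 * 200 * 0.3 = 3.6000 m

3.6000 m


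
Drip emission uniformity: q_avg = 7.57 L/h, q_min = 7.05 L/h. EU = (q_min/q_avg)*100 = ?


EU = (q_min/q_avg)*100 = (7.05/7.57)*100 = 93.1308%

93.1308 %


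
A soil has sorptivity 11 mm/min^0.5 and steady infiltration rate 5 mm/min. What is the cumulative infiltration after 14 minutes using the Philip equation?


F = S*sqrt(t) + A*t
F = 11*sqrt(14) + 5*14
F = 11*3.741657 + 70

111.1582 mm


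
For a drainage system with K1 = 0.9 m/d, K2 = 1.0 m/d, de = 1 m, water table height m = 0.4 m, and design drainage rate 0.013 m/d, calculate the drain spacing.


S^2 = 8*K2*de*m/q + 4*K1*m^2/q
S^2 = 8*1.0*1*0.4/0.013 + 4*0.9*0.4^2/0.013
S = sqrt(290.4615)

17.0429 m


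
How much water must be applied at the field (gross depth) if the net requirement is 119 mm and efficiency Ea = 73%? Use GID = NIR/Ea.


Ea = 73% = 0.73
GID = NIR / Ea = 119 / 0.73 = 163.0137 mm

163.0137 mm


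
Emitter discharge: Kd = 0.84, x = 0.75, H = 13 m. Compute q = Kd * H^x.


q = Kd * H^x = 0.84 * 13^0.75 = 0.84 * 6.846325

5.7509 L/h


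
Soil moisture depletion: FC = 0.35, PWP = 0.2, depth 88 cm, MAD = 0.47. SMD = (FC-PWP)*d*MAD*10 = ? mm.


SMD = (FC - PWP) * d * MAD * 10
SMD = (0.35 - 0.2) * 88 * 0.47 * 10
SMD = 0.1500 * 88 * 0.47 * 10

62.0400 mm


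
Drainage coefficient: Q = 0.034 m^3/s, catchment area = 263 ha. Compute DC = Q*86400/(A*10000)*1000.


DC = Q * 86400 / (A * 10000) * 1000
DC = 0.034 * 86400 / (263 * 10000) * 1000
DC = 2937600.0000 / 2630000

1.1170 mm/day


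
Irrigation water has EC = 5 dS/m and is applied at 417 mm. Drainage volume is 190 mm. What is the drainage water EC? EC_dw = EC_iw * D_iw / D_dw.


EC_dw = EC_iw * D_iw / D_dw
EC_dw = 5 * 417 / 190
EC_dw = 2085 / 190

10.9737 dS/m


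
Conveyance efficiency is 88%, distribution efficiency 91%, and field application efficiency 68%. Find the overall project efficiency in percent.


Ec = 0.88, Eb = 0.91, Ea = 0.68
E = 0.88 * 0.91 * 0.68 * 100 = 54.4544%

54.4544 %


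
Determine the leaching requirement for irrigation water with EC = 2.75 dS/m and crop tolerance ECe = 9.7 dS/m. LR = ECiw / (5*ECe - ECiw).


LR = ECiw / (5*ECe - ECiw)
LR = 2.75 / (5*9.7 - 2.75)
LR = 2.75 / 45.7500

0.0601


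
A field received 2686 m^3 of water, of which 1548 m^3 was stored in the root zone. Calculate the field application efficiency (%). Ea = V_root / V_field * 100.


Ea = V_root / V_field * 100 = 1548 / 2686 * 100 = 57.6322%

57.6322 %


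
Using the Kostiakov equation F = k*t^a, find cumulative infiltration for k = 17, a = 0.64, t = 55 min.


F = k * t^a = 17 * 55^0.64
F = 17 * 12.996671

220.9434 mm


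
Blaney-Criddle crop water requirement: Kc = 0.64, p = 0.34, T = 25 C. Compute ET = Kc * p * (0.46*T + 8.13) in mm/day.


ET = Kc * p * (0.46*T + 8.13)
ET = 0.64 * 0.34 * (0.46*25 + 8.13)
ET = 0.64 * 0.34 * 19.6300

4.2715 mm/day


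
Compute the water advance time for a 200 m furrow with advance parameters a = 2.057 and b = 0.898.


t = (L/a)^(1/b)
t = (200/2.057)^(1/0.898)
t = 97.228974^(1/0.898)

163.5238 min


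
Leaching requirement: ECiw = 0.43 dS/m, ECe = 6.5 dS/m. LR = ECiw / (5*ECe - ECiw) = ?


LR = ECiw / (5*ECe - ECiw)
LR = 0.43 / (5*6.5 - 0.43)
LR = 0.43 / 32.0700

0.0134


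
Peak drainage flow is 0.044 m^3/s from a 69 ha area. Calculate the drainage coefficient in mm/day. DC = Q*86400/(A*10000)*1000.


DC = Q * 86400 / (A * 10000) * 1000
DC = 0.044 * 86400 / (69 * 10000) * 1000
DC = 3801600.0000 / 690000

5.5096 mm/day


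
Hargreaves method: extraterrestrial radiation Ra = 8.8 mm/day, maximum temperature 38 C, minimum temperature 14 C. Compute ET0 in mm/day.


Tmean = (Tmax + Tmin)/2 = (38 + 14)/2 = 26.0
ET0 = 0.0023 * 8.8 * (26.0 + 17.8) * sqrt(38 - 14)
ET0 = 0.0023 * 8.8 * 43.8 * 4.898979

4.3430 mm/day


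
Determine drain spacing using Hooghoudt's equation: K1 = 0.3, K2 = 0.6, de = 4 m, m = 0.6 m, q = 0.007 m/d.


S^2 = 8*K2*de*m/q + 4*K1*m^2/q
S^2 = 8*0.6*4*0.6/0.007 + 4*0.3*0.6^2/0.007
S = sqrt(1707.4286)

41.3210 m


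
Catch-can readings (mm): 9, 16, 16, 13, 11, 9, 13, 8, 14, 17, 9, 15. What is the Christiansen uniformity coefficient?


mean = 12.500000 mm
MAD = 2.750000 mm
CU = (1 - 2.750000/12.500000)*100

78.0000 %


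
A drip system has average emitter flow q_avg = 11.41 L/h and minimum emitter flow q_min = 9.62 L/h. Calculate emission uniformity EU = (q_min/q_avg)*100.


EU = (q_min/q_avg)*100 = (9.62/11.41)*100 = 84.3120%

84.3120 %


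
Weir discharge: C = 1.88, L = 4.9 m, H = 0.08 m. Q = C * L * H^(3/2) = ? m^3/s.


Q = C * L * H^(3/2) = 1.88 * 4.9 * 0.08^1.5 = 1.88 * 4.9 * 0.022627

0.2084 m^3/s


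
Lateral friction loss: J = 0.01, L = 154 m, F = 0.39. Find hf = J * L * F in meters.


hf = J * L * F = 0.01 * 154 * 0.39 = 0.6006 m

0.6006 m


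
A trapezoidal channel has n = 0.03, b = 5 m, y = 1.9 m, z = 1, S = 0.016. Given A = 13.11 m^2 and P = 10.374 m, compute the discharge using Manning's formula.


R = A/P = 13.11/10.374 = 1.263736
Q = (1/0.03) * 13.11 * 1.263736^(2/3) * 0.016^0.5

64.6119 m^3/s


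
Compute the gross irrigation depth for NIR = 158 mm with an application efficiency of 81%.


Ea = 81% = 0.81
GID = NIR / Ea = 158 / 0.81 = 195.0617 mm

195.0617 mm


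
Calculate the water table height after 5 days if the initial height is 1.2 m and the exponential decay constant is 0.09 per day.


m = m0 * exp(-k*t)
m = 1.2 * exp(-0.09 * 5)
m = 1.2 * exp(-0.4500)

0.7652 m


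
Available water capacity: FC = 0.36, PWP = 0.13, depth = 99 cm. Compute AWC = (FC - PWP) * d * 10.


AWC = (FC - PWP) * d * 10
AWC = (0.36 - 0.13) * 99 * 10
AWC = 0.2300 * 99 * 10

227.7000 mm


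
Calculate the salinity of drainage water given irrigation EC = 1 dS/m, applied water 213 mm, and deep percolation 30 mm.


EC_dw = EC_iw * D_iw / D_dw
EC_dw = 1 * 213 / 30
EC_dw = 213 / 30

7.1000 dS/m


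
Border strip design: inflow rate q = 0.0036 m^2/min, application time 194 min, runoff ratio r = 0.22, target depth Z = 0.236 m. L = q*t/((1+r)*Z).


L = q*t/((1+r)*Z)
L = 0.0036*194/((1+0.22)*0.236)
L = 0.6984/0.28792

2.4257 m


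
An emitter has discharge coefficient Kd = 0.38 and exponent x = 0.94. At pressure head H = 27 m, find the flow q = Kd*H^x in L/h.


q = Kd * H^x = 0.38 * 27^0.94 = 0.38 * 22.155520

8.4191 L/h


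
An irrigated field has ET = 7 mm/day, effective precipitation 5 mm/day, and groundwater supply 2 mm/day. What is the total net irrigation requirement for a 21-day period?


Daily deficit = ET - Pe - GW = 7 - 5 - 2 = 0 mm/day
NIR = 0 * 21 = 0 mm

0 mm


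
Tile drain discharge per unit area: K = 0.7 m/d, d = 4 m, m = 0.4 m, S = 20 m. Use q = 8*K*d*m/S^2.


q = 8*K*d*m/S^2
q = 8*0.7*4*0.4/20^2
q = 8.9600 / 400

0.0224 m/d


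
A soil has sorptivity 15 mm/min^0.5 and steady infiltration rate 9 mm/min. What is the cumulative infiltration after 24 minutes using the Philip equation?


F = S*sqrt(t) + A*t
F = 15*sqrt(24) + 9*24
F = 15*4.898979 + 216

289.4847 mm


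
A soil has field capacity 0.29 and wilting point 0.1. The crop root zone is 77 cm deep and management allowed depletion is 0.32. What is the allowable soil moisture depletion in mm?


SMD = (FC - PWP) * d * MAD * 10
SMD = (0.29 - 0.1) * 77 * 0.32 * 10
SMD = 0.1900 * 77 * 0.32 * 10

46.8160 mm
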